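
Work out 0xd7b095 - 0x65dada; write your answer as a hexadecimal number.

0x71d5bb

Subtract column by column in base 16:
  5-a → b (borrow)
  9-d-1 → b (borrow)
  0-a-1 → 5 (borrow)
  b-d-1 → d (borrow)
  7-5-1 → 1
  d-6 → 7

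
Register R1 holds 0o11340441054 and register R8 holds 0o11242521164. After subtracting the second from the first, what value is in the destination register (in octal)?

0o75717670

Subtract column by column in base 8:
  4-4 → 0
  5-6 → 7 (borrow)
  0-1-1 → 6 (borrow)
  1-1-1 → 7 (borrow)
  4-2-1 → 1
  4-5 → 7 (borrow)
  0-2-1 → 5 (borrow)
  4-4-1 → 7 (borrow)
  3-2-1 → 0
  1-1 → 0
  1-1 → 0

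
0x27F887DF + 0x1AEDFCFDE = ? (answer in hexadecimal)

0x1D6D857BD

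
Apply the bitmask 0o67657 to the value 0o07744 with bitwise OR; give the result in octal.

0o67757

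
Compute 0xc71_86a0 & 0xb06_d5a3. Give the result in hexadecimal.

0x80084a0

AND each hex digit independently (no carries):
  c&b=8, 7&0=0, 1&6=0, 8&d=8, 6&5=4, a&a=a, 0&3=0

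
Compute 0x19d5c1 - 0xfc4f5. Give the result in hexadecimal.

0xa10cc

Subtract column by column in base 16:
  1-5 → c (borrow)
  c-f-1 → c (borrow)
  5-4-1 → 0
  d-c → 1
  9-f → a (borrow)
  1-0-1 → 0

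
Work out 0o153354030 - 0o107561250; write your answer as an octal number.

Subtract column by column in base 8:
  0-0 → 0
  3-5 → 6 (borrow)
  0-2-1 → 5 (borrow)
  4-1-1 → 2
  5-6 → 7 (borrow)
  3-5-1 → 5 (borrow)
  3-7-1 → 3 (borrow)
  5-0-1 → 4
  1-1 → 0

0o43572560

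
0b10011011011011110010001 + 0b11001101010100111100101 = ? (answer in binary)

Add column by column in base 2, right to left:
  1+1 = 0 carry 1
  0+0+1 = 1
  0+1 = 1
  0+0 = 0
  1+0 = 1
  0+1 = 1
  0+1 = 1
  1+1 = 0 carry 1
  1+1+1 = 1 carry 1
  1+0+1 = 0 carry 1
  1+0+1 = 0 carry 1
  0+1+1 = 0 carry 1
  1+0+1 = 0 carry 1
  1+1+1 = 1 carry 1
  0+0+1 = 1
  1+1 = 0 carry 1
  1+0+1 = 0 carry 1
  0+1+1 = 0 carry 1
  1+1+1 = 1 carry 1
  1+0+1 = 0 carry 1
  0+0+1 = 1
  0+1 = 1
  1+1 = 0 carry 1
  final carry 1

0b101101000110000101110110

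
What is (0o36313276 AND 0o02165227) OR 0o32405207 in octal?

0o36313276 AND 0o02165227 = 0o02101226.
Then OR with 0o32405207.

0o32505227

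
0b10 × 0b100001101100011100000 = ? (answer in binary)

Multiply each base-2 digit by 2, carrying:
  0×2 = 0 → write 0
  0×2 = 0 → write 0
  0×2 = 0 → write 0
  0×2 = 0 → write 0
  0×2 = 0 → write 0
  1×2 = 2 → write 0 carry 1
  1×2+1 = 3 → write 1 carry 1
  1×2+1 = 3 → write 1 carry 1
  0×2+1 = 1 → write 1
  0×2 = 0 → write 0
  0×2 = 0 → write 0
  1×2 = 2 → write 0 carry 1
  1×2+1 = 3 → write 1 carry 1
  0×2+1 = 1 → write 1
  1×2 = 2 → write 0 carry 1
  1×2+1 = 3 → write 1 carry 1
  0×2+1 = 1 → write 1
  0×2 = 0 → write 0
  0×2 = 0 → write 0
  0×2 = 0 → write 0
  1×2 = 2 → write 0 carry 1
  remaining carry: 1

0b1000011011000111000000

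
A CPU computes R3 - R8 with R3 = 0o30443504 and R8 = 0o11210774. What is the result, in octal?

0o17232510

Subtract column by column in base 8:
  4-4 → 0
  0-7 → 1 (borrow)
  5-7-1 → 5 (borrow)
  3-0-1 → 2
  4-1 → 3
  4-2 → 2
  0-1 → 7 (borrow)
  3-1-1 → 1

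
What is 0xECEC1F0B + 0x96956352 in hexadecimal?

Add column by column in base 16, right to left:
  B+2 = D
  0+5 = 5
  F+3 = 2 carry 1
  1+6+1 = 8
  C+5 = 1 carry 1
  E+9+1 = 8 carry 1
  C+6+1 = 3 carry 1
  E+9+1 = 8 carry 1
  final carry 1

0x18381825D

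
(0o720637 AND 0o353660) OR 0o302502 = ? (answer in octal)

0o720637 AND 0o353660 = 0o300620.
Then OR with 0o302502.

0o302722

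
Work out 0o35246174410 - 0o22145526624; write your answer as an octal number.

0o13100445564

Subtract column by column in base 8:
  0-4 → 4 (borrow)
  1-2-1 → 6 (borrow)
  4-6-1 → 5 (borrow)
  4-6-1 → 5 (borrow)
  7-2-1 → 4
  1-5 → 4 (borrow)
  6-5-1 → 0
  4-4 → 0
  2-1 → 1
  5-2 → 3
  3-2 → 1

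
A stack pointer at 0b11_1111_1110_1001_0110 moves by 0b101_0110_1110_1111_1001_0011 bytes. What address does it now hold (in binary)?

0b10110101110111000101001

Add column by column in base 2, right to left:
  0+1 = 1
  1+1 = 0 carry 1
  1+0+1 = 0 carry 1
  0+0+1 = 1
  1+1 = 0 carry 1
  0+0+1 = 1
  0+0 = 0
  1+1 = 0 carry 1
  0+1+1 = 0 carry 1
  1+1+1 = 1 carry 1
  1+1+1 = 1 carry 1
  1+1+1 = 1 carry 1
  1+0+1 = 0 carry 1
  1+1+1 = 1 carry 1
  1+1+1 = 1 carry 1
  1+1+1 = 1 carry 1
  1+0+1 = 0 carry 1
  1+1+1 = 1 carry 1
  0+1+1 = 0 carry 1
  0+0+1 = 1
  0+1 = 1
  0+0 = 0
  0+1 = 1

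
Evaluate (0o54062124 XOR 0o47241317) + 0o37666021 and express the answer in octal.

First 0o54062124 XOR 0o47241317 = 0o13223233.
Add column by column in base 8, right to left:
  3+1 = 4
  3+2 = 5
  2+0 = 2
  3+6 = 1 carry 1
  2+6+1 = 1 carry 1
  2+6+1 = 1 carry 1
  3+7+1 = 3 carry 1
  1+3+1 = 5

0o53111254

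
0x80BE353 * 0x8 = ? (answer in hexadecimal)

0x405F1A98

Multiply each base-16 digit by 8, carrying:
  3×8 = 24 → write 8 carry 1
  5×8+1 = 41 → write 9 carry 2
  3×8+2 = 26 → write A carry 1
  E×8+1 = 113 → write 1 carry 7
  B×8+7 = 95 → write F carry 5
  0×8+5 = 5 → write 5
  8×8 = 64 → write 0 carry 4
  remaining carry: 4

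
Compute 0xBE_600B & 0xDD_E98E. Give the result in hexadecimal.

0x9C600A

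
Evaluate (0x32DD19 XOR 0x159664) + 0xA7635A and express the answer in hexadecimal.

0xCEAED7

First 0x32DD19 XOR 0x159664 = 0x274B7D.
Add column by column in base 16, right to left:
  D+A = 7 carry 1
  7+5+1 = D
  B+3 = E
  4+6 = A
  7+7 = E
  2+A = C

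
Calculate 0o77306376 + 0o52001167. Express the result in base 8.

Add column by column in base 8, right to left:
  6+7 = 5 carry 1
  7+6+1 = 6 carry 1
  3+1+1 = 5
  6+1 = 7
  0+0 = 0
  3+0 = 3
  7+2 = 1 carry 1
  7+5+1 = 5 carry 1
  final carry 1

0o151307565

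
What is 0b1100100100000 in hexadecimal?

0x1920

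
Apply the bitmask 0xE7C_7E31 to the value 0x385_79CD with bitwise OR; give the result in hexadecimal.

OR each hex digit independently (no carries):
  3|E=F, 8|7=F, 5|C=D, 7|7=7, 9|E=F, C|3=F, D|1=D

0xFFD7FFD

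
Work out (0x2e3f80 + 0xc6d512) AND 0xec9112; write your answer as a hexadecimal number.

0xe41012

Add column by column in base 16, right to left:
  0+2 = 2
  8+1 = 9
  f+5 = 4 carry 1
  3+d+1 = 1 carry 1
  e+6+1 = 5 carry 1
  2+c+1 = f
Sum = 0xf51492; now AND with 0xec9112:
  f&e=e, 5&c=4, 1&9=1, 4&1=0, 9&1=1, 2&2=2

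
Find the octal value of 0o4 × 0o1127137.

0o4534574

Multiply each base-8 digit by 4, carrying:
  7×4 = 28 → write 4 carry 3
  3×4+3 = 15 → write 7 carry 1
  1×4+1 = 5 → write 5
  7×4 = 28 → write 4 carry 3
  2×4+3 = 11 → write 3 carry 1
  1×4+1 = 5 → write 5
  1×4 = 4 → write 4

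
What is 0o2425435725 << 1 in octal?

0o5053073652

1 bits is not a whole number of base-8 digits; in binary: 10100010101100011101111010101 << 1 = 101000101011000111011110101010.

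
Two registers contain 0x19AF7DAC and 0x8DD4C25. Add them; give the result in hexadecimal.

Add column by column in base 16, right to left:
  C+5 = 1 carry 1
  A+2+1 = D
  D+C = 9 carry 1
  7+4+1 = C
  F+D = C carry 1
  A+D+1 = 8 carry 1
  9+8+1 = 2 carry 1
  1+0+1 = 2

0x228CC9D1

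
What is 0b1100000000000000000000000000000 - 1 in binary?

The trailing 29 digits are 0, so subtracting 1 borrows through: they become 1 and the next digit up decrements.

0b1011111111111111111111111111111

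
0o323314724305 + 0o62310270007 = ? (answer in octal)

0o405625214314

Add column by column in base 8, right to left:
  5+7 = 4 carry 1
  0+0+1 = 1
  3+0 = 3
  4+0 = 4
  2+7 = 1 carry 1
  7+2+1 = 2 carry 1
  4+0+1 = 5
  1+1 = 2
  3+3 = 6
  3+2 = 5
  2+6 = 0 carry 1
  3+0+1 = 4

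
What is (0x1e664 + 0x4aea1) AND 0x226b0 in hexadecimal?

Add column by column in base 16, right to left:
  4+1 = 5
  6+a = 0 carry 1
  6+e+1 = 5 carry 1
  e+a+1 = 9 carry 1
  1+4+1 = 6
Sum = 0x69505; now AND with 0x226b0:
  6&2=2, 9&2=0, 5&6=4, 0&b=0, 5&0=0

0x20400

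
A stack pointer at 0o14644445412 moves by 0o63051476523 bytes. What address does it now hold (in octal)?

0o77716144135

Add column by column in base 8, right to left:
  2+3 = 5
  1+2 = 3
  4+5 = 1 carry 1
  5+6+1 = 4 carry 1
  4+7+1 = 4 carry 1
  4+4+1 = 1 carry 1
  4+1+1 = 6
  4+5 = 1 carry 1
  6+0+1 = 7
  4+3 = 7
  1+6 = 7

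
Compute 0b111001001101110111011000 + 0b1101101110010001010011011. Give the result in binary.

Add column by column in base 2, right to left:
  0+1 = 1
  0+1 = 1
  0+0 = 0
  1+1 = 0 carry 1
  1+1+1 = 1 carry 1
  0+0+1 = 1
  1+0 = 1
  1+1 = 0 carry 1
  1+0+1 = 0 carry 1
  0+1+1 = 0 carry 1
  1+0+1 = 0 carry 1
  1+0+1 = 0 carry 1
  1+0+1 = 0 carry 1
  0+1+1 = 0 carry 1
  1+0+1 = 0 carry 1
  1+0+1 = 0 carry 1
  0+1+1 = 0 carry 1
  0+1+1 = 0 carry 1
  1+1+1 = 1 carry 1
  0+0+1 = 1
  0+1 = 1
  1+1 = 0 carry 1
  1+0+1 = 0 carry 1
  1+1+1 = 1 carry 1
  0+1+1 = 0 carry 1
  final carry 1

0b10100111000000000001110011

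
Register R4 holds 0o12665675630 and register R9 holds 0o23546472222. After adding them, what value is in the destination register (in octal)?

Add column by column in base 8, right to left:
  0+2 = 2
  3+2 = 5
  6+2 = 0 carry 1
  5+2+1 = 0 carry 1
  7+7+1 = 7 carry 1
  6+4+1 = 3 carry 1
  5+6+1 = 4 carry 1
  6+4+1 = 3 carry 1
  6+5+1 = 4 carry 1
  2+3+1 = 6
  1+2 = 3

0o36434370052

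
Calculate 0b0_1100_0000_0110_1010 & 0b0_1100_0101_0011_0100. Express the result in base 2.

0b01100000000100000

AND bit by bit (1 only where both bits are 1):
  01100000001101010
& 01100010100110100
= 01100000000100000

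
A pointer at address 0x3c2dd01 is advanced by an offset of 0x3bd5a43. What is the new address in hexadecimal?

0x7803744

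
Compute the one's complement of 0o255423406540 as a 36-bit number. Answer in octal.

Each oct digit d becomes 7−d:
  2→5, 5→2, 5→2, 4→3, 2→5, 3→4, 4→3, 0→7, 6→1, 5→2, 4→3, 0→7

0o522354371237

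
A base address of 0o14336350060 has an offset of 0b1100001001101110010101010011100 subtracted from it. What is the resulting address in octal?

0b1100001001101110010101010011100 = 0o14115625234 in octal.
Subtract column by column in base 8:
  0-4 → 4 (borrow)
  6-3-1 → 2
  0-2 → 6 (borrow)
  0-5-1 → 2 (borrow)
  5-2-1 → 2
  3-6 → 5 (borrow)
  6-5-1 → 0
  3-1 → 2
  3-1 → 2
  4-4 → 0
  1-1 → 0

0o220522624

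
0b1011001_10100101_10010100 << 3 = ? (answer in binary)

Left shift by 3: append 3 zero bits.

0b10110011010010110010100000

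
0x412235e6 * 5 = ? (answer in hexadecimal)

Multiply each base-16 digit by 5, carrying:
  6×5 = 30 → write e carry 1
  e×5+1 = 71 → write 7 carry 4
  5×5+4 = 29 → write d carry 1
  3×5+1 = 16 → write 0 carry 1
  2×5+1 = 11 → write b
  2×5 = 10 → write a
  1×5 = 5 → write 5
  4×5 = 20 → write 4 carry 1
  remaining carry: 1

0x145ab0d7e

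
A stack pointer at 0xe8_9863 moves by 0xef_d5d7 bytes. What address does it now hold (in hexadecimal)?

0x1d86e3a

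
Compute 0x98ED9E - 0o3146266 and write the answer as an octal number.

0x98ED9E = 0o46166636 in octal.
Subtract column by column in base 8:
  6-6 → 0
  3-6 → 5 (borrow)
  6-2-1 → 3
  6-6 → 0
  6-4 → 2
  1-1 → 0
  6-3 → 3
  4-0 → 4

0o43020350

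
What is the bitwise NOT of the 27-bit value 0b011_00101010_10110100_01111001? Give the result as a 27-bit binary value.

0b100110101010100101110000110

Invert each bit: 011001010101011010001111001 → 100110101010100101110000110.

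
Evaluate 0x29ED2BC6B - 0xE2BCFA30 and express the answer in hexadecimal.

0x1BC15C23B

Subtract column by column in base 16:
  B-0 → B
  6-3 → 3
  C-A → 2
  B-F → C (borrow)
  2-C-1 → 5 (borrow)
  D-B-1 → 1
  E-2 → C
  9-E → B (borrow)
  2-0-1 → 1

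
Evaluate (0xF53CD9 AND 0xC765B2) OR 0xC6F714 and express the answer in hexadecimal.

0xF53CD9 AND 0xC765B2 = 0xC52490.
Then OR with 0xC6F714.

0xC7F794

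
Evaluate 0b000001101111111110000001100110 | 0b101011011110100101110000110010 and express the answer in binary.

OR bit by bit (1 where either bit is 1):
  000001101111111110000001100110
| 101011011110100101110000110010
= 101011111111111111110001110110

0b101011111111111111110001110110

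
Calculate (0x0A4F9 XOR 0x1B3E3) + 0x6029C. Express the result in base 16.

0x719B6

First 0x0A4F9 XOR 0x1B3E3 = 0x1171A.
Add column by column in base 16, right to left:
  A+C = 6 carry 1
  1+9+1 = B
  7+2 = 9
  1+0 = 1
  1+6 = 7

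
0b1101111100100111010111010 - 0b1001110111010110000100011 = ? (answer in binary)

Subtract column by column in base 2:
  0-1 → 1 (borrow)
  1-1-1 → 1 (borrow)
  0-0-1 → 1 (borrow)
  1-0-1 → 0
  1-0 → 1
  1-1 → 0
  0-0 → 0
  1-0 → 1
  0-0 → 0
  1-0 → 1
  1-1 → 0
  1-1 → 0
  0-0 → 0
  0-1 → 1 (borrow)
  1-0-1 → 0
  0-1 → 1 (borrow)
  0-1-1 → 0 (borrow)
  1-1-1 → 1 (borrow)
  1-0-1 → 0
  1-1 → 0
  1-1 → 0
  1-1 → 0
  0-0 → 0
  1-0 → 1
  1-1 → 0

0b100000101010001010010111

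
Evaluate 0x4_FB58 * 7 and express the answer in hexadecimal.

Multiply each base-16 digit by 7, carrying:
  8×7 = 56 → write 8 carry 3
  5×7+3 = 38 → write 6 carry 2
  B×7+2 = 79 → write F carry 4
  F×7+4 = 109 → write D carry 6
  4×7+6 = 34 → write 2 carry 2
  remaining carry: 2

0x22DF68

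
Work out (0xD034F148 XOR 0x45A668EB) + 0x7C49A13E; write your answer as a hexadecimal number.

First 0xD034F148 XOR 0x45A668EB = 0x959299A3.
Add column by column in base 16, right to left:
  3+E = 1 carry 1
  A+3+1 = E
  9+1 = A
  9+A = 3 carry 1
  2+9+1 = C
  9+4 = D
  5+C = 1 carry 1
  9+7+1 = 1 carry 1
  final carry 1

0x111DC3AE1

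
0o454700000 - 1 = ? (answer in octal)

0o454677777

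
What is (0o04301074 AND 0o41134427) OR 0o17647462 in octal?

0o17747466

0o04301074 AND 0o41134427 = 0o00100024.
Then OR with 0o17647462.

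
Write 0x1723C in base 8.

0o271074

Expand each hex digit to 4 bits: 1=0001 7=0111 2=0010 3=0011 C=1100.
Group the bits in threes: 010 111 001 000 111 100 → 271074.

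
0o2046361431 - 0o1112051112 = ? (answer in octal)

0o734310317

Subtract column by column in base 8:
  1-2 → 7 (borrow)
  3-1-1 → 1
  4-1 → 3
  1-1 → 0
  6-5 → 1
  3-0 → 3
  6-2 → 4
  4-1 → 3
  0-1 → 7 (borrow)
  2-1-1 → 0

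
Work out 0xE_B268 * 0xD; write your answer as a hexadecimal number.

Multiply each base-16 digit by 13, carrying:
  8×13 = 104 → write 8 carry 6
  6×13+6 = 84 → write 4 carry 5
  2×13+5 = 31 → write F carry 1
  B×13+1 = 144 → write 0 carry 9
  E×13+9 = 191 → write F carry 11
  remaining carry: B

0xBF0F48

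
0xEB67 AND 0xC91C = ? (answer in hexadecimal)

0xC904

AND each hex digit independently (no carries):
  E&C=C, B&9=9, 6&1=0, 7&C=4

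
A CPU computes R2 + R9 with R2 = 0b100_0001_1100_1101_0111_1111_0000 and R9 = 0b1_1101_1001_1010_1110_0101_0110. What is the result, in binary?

0b101111101101000011001000110

Add column by column in base 2, right to left:
  0+0 = 0
  0+1 = 1
  0+1 = 1
  0+0 = 0
  1+1 = 0 carry 1
  1+0+1 = 0 carry 1
  1+1+1 = 1 carry 1
  1+0+1 = 0 carry 1
  1+0+1 = 0 carry 1
  1+1+1 = 1 carry 1
  1+1+1 = 1 carry 1
  0+1+1 = 0 carry 1
  1+0+1 = 0 carry 1
  0+1+1 = 0 carry 1
  1+0+1 = 0 carry 1
  1+1+1 = 1 carry 1
  0+1+1 = 0 carry 1
  0+0+1 = 1
  1+0 = 1
  1+1 = 0 carry 1
  1+1+1 = 1 carry 1
  0+0+1 = 1
  0+1 = 1
  0+1 = 1
  0+1 = 1
  0+0 = 0
  1+0 = 1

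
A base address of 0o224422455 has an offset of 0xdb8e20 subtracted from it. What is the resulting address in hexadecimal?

0o224422455 = 0x252252d in hexadecimal.
Subtract column by column in base 16:
  d-0 → d
  2-2 → 0
  5-e → 7 (borrow)
  2-8-1 → 9 (borrow)
  2-b-1 → 6 (borrow)
  5-d-1 → 7 (borrow)
  2-0-1 → 1

0x176970d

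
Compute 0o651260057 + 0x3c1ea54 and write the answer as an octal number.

0x3c1ea54 = 0o360365124 in octal.
Add column by column in base 8, right to left:
  7+4 = 3 carry 1
  5+2+1 = 0 carry 1
  0+1+1 = 2
  0+5 = 5
  6+6 = 4 carry 1
  2+3+1 = 6
  1+0 = 1
  5+6 = 3 carry 1
  6+3+1 = 2 carry 1
  final carry 1

0o1231645203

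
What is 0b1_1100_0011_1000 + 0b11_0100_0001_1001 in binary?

0b101000001010001

Add column by column in base 2, right to left:
  0+1 = 1
  0+0 = 0
  0+0 = 0
  1+1 = 0 carry 1
  1+1+1 = 1 carry 1
  1+0+1 = 0 carry 1
  0+0+1 = 1
  0+0 = 0
  0+0 = 0
  0+0 = 0
  1+1 = 0 carry 1
  1+0+1 = 0 carry 1
  1+1+1 = 1 carry 1
  0+1+1 = 0 carry 1
  final carry 1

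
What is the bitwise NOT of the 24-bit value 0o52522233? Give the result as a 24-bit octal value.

Each oct digit d becomes 7−d:
  5→2, 2→5, 5→2, 2→5, 2→5, 2→5, 3→4, 3→4

0o25255544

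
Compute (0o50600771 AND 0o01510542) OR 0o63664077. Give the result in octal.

0o50600771 AND 0o01510542 = 0o00400540.
Then OR with 0o63664077.

0o63664577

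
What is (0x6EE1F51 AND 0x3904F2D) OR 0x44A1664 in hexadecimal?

0x6CA1F65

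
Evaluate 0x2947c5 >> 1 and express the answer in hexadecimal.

1 bits is not a whole number of base-16 digits; in binary: 1010010100011111000101 >> 1 = 101001010001111100010.

0x14a3e2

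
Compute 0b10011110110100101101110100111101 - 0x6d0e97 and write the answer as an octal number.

0o23631347246

0b10011110110100101101110100111101 = 0o23664556475 in octal.
0x6d0e97 = 0o33207227 in octal.
Subtract column by column in base 8:
  5-7 → 6 (borrow)
  7-2-1 → 4
  4-2 → 2
  6-7 → 7 (borrow)
  5-0-1 → 4
  5-2 → 3
  4-3 → 1
  6-3 → 3
  6-0 → 6
  3-0 → 3
  2-0 → 2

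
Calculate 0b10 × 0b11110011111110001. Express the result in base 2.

0b111100111111100010

Multiply each base-2 digit by 2, carrying:
  1×2 = 2 → write 0 carry 1
  0×2+1 = 1 → write 1
  0×2 = 0 → write 0
  0×2 = 0 → write 0
  1×2 = 2 → write 0 carry 1
  1×2+1 = 3 → write 1 carry 1
  1×2+1 = 3 → write 1 carry 1
  1×2+1 = 3 → write 1 carry 1
  1×2+1 = 3 → write 1 carry 1
  1×2+1 = 3 → write 1 carry 1
  1×2+1 = 3 → write 1 carry 1
  0×2+1 = 1 → write 1
  0×2 = 0 → write 0
  1×2 = 2 → write 0 carry 1
  1×2+1 = 3 → write 1 carry 1
  1×2+1 = 3 → write 1 carry 1
  1×2+1 = 3 → write 1 carry 1
  remaining carry: 1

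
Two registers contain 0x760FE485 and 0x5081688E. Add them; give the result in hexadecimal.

0xC6914D13

Add column by column in base 16, right to left:
  5+E = 3 carry 1
  8+8+1 = 1 carry 1
  4+8+1 = D
  E+6 = 4 carry 1
  F+1+1 = 1 carry 1
  0+8+1 = 9
  6+0 = 6
  7+5 = C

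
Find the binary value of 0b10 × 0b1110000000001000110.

Multiply each base-2 digit by 2, carrying:
  0×2 = 0 → write 0
  1×2 = 2 → write 0 carry 1
  1×2+1 = 3 → write 1 carry 1
  0×2+1 = 1 → write 1
  0×2 = 0 → write 0
  0×2 = 0 → write 0
  1×2 = 2 → write 0 carry 1
  0×2+1 = 1 → write 1
  0×2 = 0 → write 0
  0×2 = 0 → write 0
  0×2 = 0 → write 0
  0×2 = 0 → write 0
  0×2 = 0 → write 0
  0×2 = 0 → write 0
  0×2 = 0 → write 0
  0×2 = 0 → write 0
  1×2 = 2 → write 0 carry 1
  1×2+1 = 3 → write 1 carry 1
  1×2+1 = 3 → write 1 carry 1
  remaining carry: 1

0b11100000000010001100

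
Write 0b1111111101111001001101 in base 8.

0o17757115

Group the bits in threes: 001 111 111 101 111 001 001 101 → 17757115.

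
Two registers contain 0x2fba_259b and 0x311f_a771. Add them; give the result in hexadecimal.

Add column by column in base 16, right to left:
  b+1 = c
  9+7 = 0 carry 1
  5+7+1 = d
  2+a = c
  a+f = 9 carry 1
  b+1+1 = d
  f+1 = 0 carry 1
  2+3+1 = 6

0x60d9cd0c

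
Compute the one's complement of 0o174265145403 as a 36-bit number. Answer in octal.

0o603512632374

Each oct digit d becomes 7−d:
  1→6, 7→0, 4→3, 2→5, 6→1, 5→2, 1→6, 4→3, 5→2, 4→3, 0→7, 3→4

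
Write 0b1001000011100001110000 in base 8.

Group the bits in threes: 001 001 000 011 100 001 110 000 → 11034160.

0o11034160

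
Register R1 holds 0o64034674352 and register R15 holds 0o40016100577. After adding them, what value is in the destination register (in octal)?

0o124052775151

Add column by column in base 8, right to left:
  2+7 = 1 carry 1
  5+7+1 = 5 carry 1
  3+5+1 = 1 carry 1
  4+0+1 = 5
  7+0 = 7
  6+1 = 7
  4+6 = 2 carry 1
  3+1+1 = 5
  0+0 = 0
  4+0 = 4
  6+4 = 2 carry 1
  final carry 1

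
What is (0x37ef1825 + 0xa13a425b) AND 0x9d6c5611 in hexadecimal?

0x99285200

Add column by column in base 16, right to left:
  5+b = 0 carry 1
  2+5+1 = 8
  8+2 = a
  1+4 = 5
  f+a = 9 carry 1
  e+3+1 = 2 carry 1
  7+1+1 = 9
  3+a = d
Sum = 0xd9295a80; now AND with 0x9d6c5611:
  d&9=9, 9&d=9, 2&6=2, 9&c=8, 5&5=5, a&6=2, 8&1=0, 0&1=0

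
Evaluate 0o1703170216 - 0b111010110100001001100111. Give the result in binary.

0o1703170216 = 0b1111000011001111000010001110 in binary.
Subtract column by column in base 2:
  0-1 → 1 (borrow)
  1-1-1 → 1 (borrow)
  1-1-1 → 1 (borrow)
  1-0-1 → 0
  0-0 → 0
  0-1 → 1 (borrow)
  0-1-1 → 0 (borrow)
  1-0-1 → 0
  0-0 → 0
  0-1 → 1 (borrow)
  0-0-1 → 1 (borrow)
  0-0-1 → 1 (borrow)
  1-0-1 → 0
  1-0 → 1
  1-1 → 0
  1-0 → 1
  0-1 → 1 (borrow)
  0-1-1 → 0 (borrow)
  1-0-1 → 0
  1-1 → 0
  0-0 → 0
  0-1 → 1 (borrow)
  0-1-1 → 0 (borrow)
  0-1-1 → 0 (borrow)
  1-0-1 → 0
  1-0 → 1
  1-0 → 1
  1-0 → 1

0b1110001000011010111000100111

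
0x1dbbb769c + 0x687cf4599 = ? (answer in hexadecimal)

0x8638abc35

Add column by column in base 16, right to left:
  c+9 = 5 carry 1
  9+9+1 = 3 carry 1
  6+5+1 = c
  7+4 = b
  b+f = a carry 1
  b+c+1 = 8 carry 1
  b+7+1 = 3 carry 1
  d+8+1 = 6 carry 1
  1+6+1 = 8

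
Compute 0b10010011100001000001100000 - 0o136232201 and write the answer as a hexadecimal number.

0xD4DBDF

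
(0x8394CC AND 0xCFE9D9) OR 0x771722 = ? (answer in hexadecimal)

0xF797EA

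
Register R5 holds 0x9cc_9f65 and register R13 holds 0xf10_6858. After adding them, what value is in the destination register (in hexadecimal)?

0x18dd07bd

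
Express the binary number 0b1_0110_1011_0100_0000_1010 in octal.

0o5532012

Group the bits in threes: 101 101 011 010 000 001 010 → 5532012.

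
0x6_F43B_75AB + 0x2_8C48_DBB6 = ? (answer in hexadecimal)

Add column by column in base 16, right to left:
  B+6 = 1 carry 1
  A+B+1 = 6 carry 1
  5+B+1 = 1 carry 1
  7+D+1 = 5 carry 1
  B+8+1 = 4 carry 1
  3+4+1 = 8
  4+C = 0 carry 1
  F+8+1 = 8 carry 1
  6+2+1 = 9

0x980845161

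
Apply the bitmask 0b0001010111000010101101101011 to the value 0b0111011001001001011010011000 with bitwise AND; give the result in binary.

0b0001010001000000001000001000

AND bit by bit (1 only where both bits are 1):
  0111011001001001011010011000
& 0001010111000010101101101011
= 0001010001000000001000001000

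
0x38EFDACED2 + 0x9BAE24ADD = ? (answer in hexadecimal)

Add column by column in base 16, right to left:
  2+D = F
  D+D = A carry 1
  E+A+1 = 9 carry 1
  C+4+1 = 1 carry 1
  A+2+1 = D
  D+E = B carry 1
  F+A+1 = A carry 1
  E+B+1 = A carry 1
  8+9+1 = 2 carry 1
  3+0+1 = 4

0x42AABD19AF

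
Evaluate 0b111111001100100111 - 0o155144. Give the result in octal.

0o614303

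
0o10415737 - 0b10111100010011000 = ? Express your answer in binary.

0b1000001010001101000111

0o10415737 = 0b1000100001101111011111 in binary.
Subtract column by column in base 2:
  1-0 → 1
  1-0 → 1
  1-0 → 1
  1-1 → 0
  1-1 → 0
  0-0 → 0
  1-0 → 1
  1-1 → 0
  1-0 → 1
  1-0 → 1
  0-0 → 0
  1-1 → 0
  1-1 → 0
  0-1 → 1 (borrow)
  0-1-1 → 0 (borrow)
  0-0-1 → 1 (borrow)
  0-1-1 → 0 (borrow)
  1-0-1 → 0
  0-0 → 0
  0-0 → 0
  0-0 → 0
  1-0 → 1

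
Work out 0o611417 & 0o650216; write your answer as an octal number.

0o610016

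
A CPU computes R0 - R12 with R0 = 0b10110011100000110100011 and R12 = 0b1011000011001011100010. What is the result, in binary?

0b1011011000111011000001

Subtract column by column in base 2:
  1-0 → 1
  1-1 → 0
  0-0 → 0
  0-0 → 0
  0-0 → 0
  1-1 → 0
  0-1 → 1 (borrow)
  1-1-1 → 1 (borrow)
  1-0-1 → 0
  0-1 → 1 (borrow)
  0-0-1 → 1 (borrow)
  0-0-1 → 1 (borrow)
  0-1-1 → 0 (borrow)
  0-1-1 → 0 (borrow)
  1-0-1 → 0
  1-0 → 1
  1-0 → 1
  0-0 → 0
  0-1 → 1 (borrow)
  1-1-1 → 1 (borrow)
  1-0-1 → 0
  0-1 → 1 (borrow)
  1-0-1 → 0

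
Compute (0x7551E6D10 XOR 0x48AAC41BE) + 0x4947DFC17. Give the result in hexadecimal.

0x8743028C5

First 0x7551E6D10 XOR 0x48AAC41BE = 0x3DFB22CAE.
Add column by column in base 16, right to left:
  E+7 = 5 carry 1
  A+1+1 = C
  C+C = 8 carry 1
  2+F+1 = 2 carry 1
  2+D+1 = 0 carry 1
  B+7+1 = 3 carry 1
  F+4+1 = 4 carry 1
  D+9+1 = 7 carry 1
  3+4+1 = 8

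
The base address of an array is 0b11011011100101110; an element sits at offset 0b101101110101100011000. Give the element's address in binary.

0b110001010001001000110

Add column by column in base 2, right to left:
  0+0 = 0
  1+0 = 1
  1+0 = 1
  1+1 = 0 carry 1
  0+1+1 = 0 carry 1
  1+0+1 = 0 carry 1
  0+0+1 = 1
  0+0 = 0
  1+1 = 0 carry 1
  1+1+1 = 1 carry 1
  1+0+1 = 0 carry 1
  0+1+1 = 0 carry 1
  1+0+1 = 0 carry 1
  1+1+1 = 1 carry 1
  0+1+1 = 0 carry 1
  1+1+1 = 1 carry 1
  1+0+1 = 0 carry 1
  0+1+1 = 0 carry 1
  0+1+1 = 0 carry 1
  0+0+1 = 1
  0+1 = 1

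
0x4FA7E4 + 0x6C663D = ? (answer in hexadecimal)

0xBC0E21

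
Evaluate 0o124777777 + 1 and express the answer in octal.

0o125000000

The trailing 6 digits are 7 (max in base 8), so adding 1 cascades: they roll to 0 and the next digit up increments.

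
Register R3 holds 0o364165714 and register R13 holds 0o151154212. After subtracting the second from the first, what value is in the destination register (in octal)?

0o213011502

Subtract column by column in base 8:
  4-2 → 2
  1-1 → 0
  7-2 → 5
  5-4 → 1
  6-5 → 1
  1-1 → 0
  4-1 → 3
  6-5 → 1
  3-1 → 2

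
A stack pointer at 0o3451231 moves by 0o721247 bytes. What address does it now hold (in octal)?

0o4372500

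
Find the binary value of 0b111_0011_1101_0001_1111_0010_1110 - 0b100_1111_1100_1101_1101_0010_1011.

Subtract column by column in base 2:
  0-1 → 1 (borrow)
  1-1-1 → 1 (borrow)
  1-0-1 → 0
  1-1 → 0
  0-0 → 0
  1-1 → 0
  0-0 → 0
  0-0 → 0
  1-1 → 0
  1-0 → 1
  1-1 → 0
  1-1 → 0
  1-1 → 0
  0-0 → 0
  0-1 → 1 (borrow)
  0-1-1 → 0 (borrow)
  1-0-1 → 0
  0-0 → 0
  1-1 → 0
  1-1 → 0
  1-1 → 0
  1-1 → 0
  0-1 → 1 (borrow)
  0-1-1 → 0 (borrow)
  1-0-1 → 0
  1-0 → 1
  1-1 → 0

0b10010000000100001000000011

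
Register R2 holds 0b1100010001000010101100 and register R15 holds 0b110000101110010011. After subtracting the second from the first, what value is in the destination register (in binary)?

Subtract column by column in base 2:
  0-1 → 1 (borrow)
  0-1-1 → 0 (borrow)
  1-0-1 → 0
  1-0 → 1
  0-1 → 1 (borrow)
  1-0-1 → 0
  0-0 → 0
  1-1 → 0
  0-1 → 1 (borrow)
  0-1-1 → 0 (borrow)
  0-0-1 → 1 (borrow)
  0-1-1 → 0 (borrow)
  1-0-1 → 0
  0-0 → 0
  0-0 → 0
  0-0 → 0
  1-1 → 0
  0-1 → 1 (borrow)
  0-0-1 → 1 (borrow)
  0-0-1 → 1 (borrow)
  1-0-1 → 0
  1-0 → 1

0b1011100000010100011001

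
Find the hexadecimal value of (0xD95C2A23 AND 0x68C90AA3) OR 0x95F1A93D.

0xDDF9AB3F

0xD95C2A23 AND 0x68C90AA3 = 0x48480A23.
Then OR with 0x95F1A93D.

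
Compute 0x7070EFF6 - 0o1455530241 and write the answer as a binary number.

0b1100011101110100011111101010101

0x7070EFF6 = 0b1110000011100001110111111110110 in binary.
0o1455530241 = 0b1100101101101011000010100001 in binary.
Subtract column by column in base 2:
  0-1 → 1 (borrow)
  1-0-1 → 0
  1-0 → 1
  0-0 → 0
  1-0 → 1
  1-1 → 0
  1-0 → 1
  1-1 → 0
  1-0 → 1
  1-0 → 1
  1-0 → 1
  1-0 → 1
  0-1 → 1 (borrow)
  1-1-1 → 1 (borrow)
  1-0-1 → 0
  1-1 → 0
  0-0 → 0
  0-1 → 1 (borrow)
  0-1-1 → 0 (borrow)
  0-0-1 → 1 (borrow)
  1-1-1 → 1 (borrow)
  1-1-1 → 1 (borrow)
  1-0-1 → 0
  0-1 → 1 (borrow)
  0-0-1 → 1 (borrow)
  0-0-1 → 1 (borrow)
  0-1-1 → 0 (borrow)
  0-1-1 → 0 (borrow)
  1-0-1 → 0
  1-0 → 1
  1-0 → 1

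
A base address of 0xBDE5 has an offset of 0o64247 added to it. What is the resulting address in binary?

0xBDE5 = 0b1011110111100101 in binary.
0o64247 = 0b110100010100111 in binary.
Add column by column in base 2, right to left:
  1+1 = 0 carry 1
  0+1+1 = 0 carry 1
  1+1+1 = 1 carry 1
  0+0+1 = 1
  0+0 = 0
  1+1 = 0 carry 1
  1+0+1 = 0 carry 1
  1+1+1 = 1 carry 1
  1+0+1 = 0 carry 1
  0+0+1 = 1
  1+0 = 1
  1+1 = 0 carry 1
  1+0+1 = 0 carry 1
  1+1+1 = 1 carry 1
  0+1+1 = 0 carry 1
  1+0+1 = 0 carry 1
  final carry 1

0b10010011010001100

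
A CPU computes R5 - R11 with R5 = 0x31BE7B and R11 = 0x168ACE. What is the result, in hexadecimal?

0x1B33AD

Subtract column by column in base 16:
  B-E → D (borrow)
  7-C-1 → A (borrow)
  E-A-1 → 3
  B-8 → 3
  1-6 → B (borrow)
  3-1-1 → 1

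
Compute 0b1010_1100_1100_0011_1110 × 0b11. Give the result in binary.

0b1000000110010010111010

Multiply each base-2 digit by 3, carrying:
  0×3 = 0 → write 0
  1×3 = 3 → write 1 carry 1
  1×3+1 = 4 → write 0 carry 2
  1×3+2 = 5 → write 1 carry 2
  1×3+2 = 5 → write 1 carry 2
  1×3+2 = 5 → write 1 carry 2
  0×3+2 = 2 → write 0 carry 1
  0×3+1 = 1 → write 1
  0×3 = 0 → write 0
  0×3 = 0 → write 0
  1×3 = 3 → write 1 carry 1
  1×3+1 = 4 → write 0 carry 2
  0×3+2 = 2 → write 0 carry 1
  0×3+1 = 1 → write 1
  1×3 = 3 → write 1 carry 1
  1×3+1 = 4 → write 0 carry 2
  0×3+2 = 2 → write 0 carry 1
  1×3+1 = 4 → write 0 carry 2
  0×3+2 = 2 → write 0 carry 1
  1×3+1 = 4 → write 0 carry 2
  remaining carry: 10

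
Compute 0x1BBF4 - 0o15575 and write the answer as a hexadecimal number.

0x1A077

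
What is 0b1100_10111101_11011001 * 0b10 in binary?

Multiply each base-2 digit by 2, carrying:
  1×2 = 2 → write 0 carry 1
  0×2+1 = 1 → write 1
  0×2 = 0 → write 0
  1×2 = 2 → write 0 carry 1
  1×2+1 = 3 → write 1 carry 1
  0×2+1 = 1 → write 1
  1×2 = 2 → write 0 carry 1
  1×2+1 = 3 → write 1 carry 1
  1×2+1 = 3 → write 1 carry 1
  0×2+1 = 1 → write 1
  1×2 = 2 → write 0 carry 1
  1×2+1 = 3 → write 1 carry 1
  1×2+1 = 3 → write 1 carry 1
  1×2+1 = 3 → write 1 carry 1
  0×2+1 = 1 → write 1
  1×2 = 2 → write 0 carry 1
  0×2+1 = 1 → write 1
  0×2 = 0 → write 0
  1×2 = 2 → write 0 carry 1
  1×2+1 = 3 → write 1 carry 1
  remaining carry: 1

0b110010111101110110010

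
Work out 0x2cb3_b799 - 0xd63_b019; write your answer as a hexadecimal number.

0x1f500780

Subtract column by column in base 16:
  9-9 → 0
  9-1 → 8
  7-0 → 7
  b-b → 0
  3-3 → 0
  b-6 → 5
  c-d → f (borrow)
  2-0-1 → 1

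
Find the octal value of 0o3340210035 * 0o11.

0o36742310405

Multiply each base-8 digit by 9, carrying:
  5×9 = 45 → write 5 carry 5
  3×9+5 = 32 → write 0 carry 4
  0×9+4 = 4 → write 4
  0×9 = 0 → write 0
  1×9 = 9 → write 1 carry 1
  2×9+1 = 19 → write 3 carry 2
  0×9+2 = 2 → write 2
  4×9 = 36 → write 4 carry 4
  3×9+4 = 31 → write 7 carry 3
  3×9+3 = 30 → write 6 carry 3
  remaining carry: 3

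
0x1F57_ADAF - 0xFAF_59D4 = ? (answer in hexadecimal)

0xFA853DB

Subtract column by column in base 16:
  F-4 → B
  A-D → D (borrow)
  D-9-1 → 3
  A-5 → 5
  7-F → 8 (borrow)
  5-A-1 → A (borrow)
  F-F-1 → F (borrow)
  1-0-1 → 0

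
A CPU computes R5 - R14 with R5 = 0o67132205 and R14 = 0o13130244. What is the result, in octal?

0o54001741

Subtract column by column in base 8:
  5-4 → 1
  0-4 → 4 (borrow)
  2-2-1 → 7 (borrow)
  2-0-1 → 1
  3-3 → 0
  1-1 → 0
  7-3 → 4
  6-1 → 5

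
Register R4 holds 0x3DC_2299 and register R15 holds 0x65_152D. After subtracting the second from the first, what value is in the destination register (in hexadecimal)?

0x3770D6C

Subtract column by column in base 16:
  9-D → C (borrow)
  9-2-1 → 6
  2-5 → D (borrow)
  2-1-1 → 0
  C-5 → 7
  D-6 → 7
  3-0 → 3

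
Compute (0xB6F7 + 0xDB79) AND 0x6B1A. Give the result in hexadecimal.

Add column by column in base 16, right to left:
  7+9 = 0 carry 1
  F+7+1 = 7 carry 1
  6+B+1 = 2 carry 1
  B+D+1 = 9 carry 1
  final carry 1
Sum = 0x19270; now AND with 0x6B1A:
  1&0=0, 9&6=0, 2&B=2, 7&1=1, 0&A=0

0x210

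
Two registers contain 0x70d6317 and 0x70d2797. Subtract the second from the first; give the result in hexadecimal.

Subtract column by column in base 16:
  7-7 → 0
  1-9 → 8 (borrow)
  3-7-1 → b (borrow)
  6-2-1 → 3
  d-d → 0
  0-0 → 0
  7-7 → 0

0x3b80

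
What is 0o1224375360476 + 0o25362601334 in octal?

0o1251760162032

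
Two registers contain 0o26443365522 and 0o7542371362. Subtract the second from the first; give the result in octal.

0o16700774140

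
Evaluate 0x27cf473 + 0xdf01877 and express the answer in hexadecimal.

Add column by column in base 16, right to left:
  3+7 = a
  7+7 = e
  4+8 = c
  f+1 = 0 carry 1
  c+0+1 = d
  7+f = 6 carry 1
  2+d+1 = 0 carry 1
  final carry 1

0x106d0cea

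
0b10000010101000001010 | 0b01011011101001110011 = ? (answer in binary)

0b11011011101001111011

OR bit by bit (1 where either bit is 1):
  10000010101000001010
| 01011011101001110011
= 11011011101001111011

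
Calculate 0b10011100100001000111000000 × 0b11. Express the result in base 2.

0b111010101100011010101000000

Multiply each base-2 digit by 3, carrying:
  0×3 = 0 → write 0
  0×3 = 0 → write 0
  0×3 = 0 → write 0
  0×3 = 0 → write 0
  0×3 = 0 → write 0
  0×3 = 0 → write 0
  1×3 = 3 → write 1 carry 1
  1×3+1 = 4 → write 0 carry 2
  1×3+2 = 5 → write 1 carry 2
  0×3+2 = 2 → write 0 carry 1
  0×3+1 = 1 → write 1
  0×3 = 0 → write 0
  1×3 = 3 → write 1 carry 1
  0×3+1 = 1 → write 1
  0×3 = 0 → write 0
  0×3 = 0 → write 0
  0×3 = 0 → write 0
  1×3 = 3 → write 1 carry 1
  0×3+1 = 1 → write 1
  0×3 = 0 → write 0
  1×3 = 3 → write 1 carry 1
  1×3+1 = 4 → write 0 carry 2
  1×3+2 = 5 → write 1 carry 2
  0×3+2 = 2 → write 0 carry 1
  0×3+1 = 1 → write 1
  1×3 = 3 → write 1 carry 1
  remaining carry: 1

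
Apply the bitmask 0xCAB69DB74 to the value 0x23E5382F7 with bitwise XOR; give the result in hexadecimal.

0xE953A5983

XOR each hex digit independently (no carries):
  2^C=E, 3^A=9, E^B=5, 5^6=3, 3^9=A, 8^D=5, 2^B=9, F^7=8, 7^4=3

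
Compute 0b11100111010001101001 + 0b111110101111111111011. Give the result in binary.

0b1011011101010001100100

Add column by column in base 2, right to left:
  1+1 = 0 carry 1
  0+1+1 = 0 carry 1
  0+0+1 = 1
  1+1 = 0 carry 1
  0+1+1 = 0 carry 1
  1+1+1 = 1 carry 1
  1+1+1 = 1 carry 1
  0+1+1 = 0 carry 1
  0+1+1 = 0 carry 1
  0+1+1 = 0 carry 1
  1+1+1 = 1 carry 1
  0+1+1 = 0 carry 1
  1+1+1 = 1 carry 1
  1+0+1 = 0 carry 1
  1+1+1 = 1 carry 1
  0+0+1 = 1
  0+1 = 1
  1+1 = 0 carry 1
  1+1+1 = 1 carry 1
  1+1+1 = 1 carry 1
  0+1+1 = 0 carry 1
  final carry 1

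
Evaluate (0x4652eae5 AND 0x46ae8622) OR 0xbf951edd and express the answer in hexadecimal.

0xff979efd

0x4652eae5 AND 0x46ae8622 = 0x46028220.
Then OR with 0xbf951edd.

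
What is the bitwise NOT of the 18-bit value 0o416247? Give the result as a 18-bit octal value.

0o361530

Each oct digit d becomes 7−d:
  4→3, 1→6, 6→1, 2→5, 4→3, 7→0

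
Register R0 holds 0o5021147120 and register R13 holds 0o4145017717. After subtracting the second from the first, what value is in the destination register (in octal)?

0o654127201

Subtract column by column in base 8:
  0-7 → 1 (borrow)
  2-1-1 → 0
  1-7 → 2 (borrow)
  7-7-1 → 7 (borrow)
  4-1-1 → 2
  1-0 → 1
  1-5 → 4 (borrow)
  2-4-1 → 5 (borrow)
  0-1-1 → 6 (borrow)
  5-4-1 → 0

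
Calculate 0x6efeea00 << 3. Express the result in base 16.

3 bits is not a whole number of base-16 digits; in binary: 1101110111111101110101000000000 << 3 = 1101110111111101110101000000000000.

0x377f75000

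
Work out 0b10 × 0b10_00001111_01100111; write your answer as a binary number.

0b1000001111011001110

Multiply each base-2 digit by 2, carrying:
  1×2 = 2 → write 0 carry 1
  1×2+1 = 3 → write 1 carry 1
  1×2+1 = 3 → write 1 carry 1
  0×2+1 = 1 → write 1
  0×2 = 0 → write 0
  1×2 = 2 → write 0 carry 1
  1×2+1 = 3 → write 1 carry 1
  0×2+1 = 1 → write 1
  1×2 = 2 → write 0 carry 1
  1×2+1 = 3 → write 1 carry 1
  1×2+1 = 3 → write 1 carry 1
  1×2+1 = 3 → write 1 carry 1
  0×2+1 = 1 → write 1
  0×2 = 0 → write 0
  0×2 = 0 → write 0
  0×2 = 0 → write 0
  0×2 = 0 → write 0
  1×2 = 2 → write 0 carry 1
  remaining carry: 1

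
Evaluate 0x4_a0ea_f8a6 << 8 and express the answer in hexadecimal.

0x4a0eaf8a600

Shifting left by 8 bits = 2 hex digits: append 2 zeros.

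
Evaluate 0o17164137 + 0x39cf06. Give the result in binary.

0b11101101011011101100101

0o17164137 = 0b1111001110100001011111 in binary.
0x39cf06 = 0b1110011100111100000110 in binary.
Add column by column in base 2, right to left:
  1+0 = 1
  1+1 = 0 carry 1
  1+1+1 = 1 carry 1
  1+0+1 = 0 carry 1
  1+0+1 = 0 carry 1
  0+0+1 = 1
  1+0 = 1
  0+0 = 0
  0+1 = 1
  0+1 = 1
  0+1 = 1
  1+1 = 0 carry 1
  0+0+1 = 1
  1+0 = 1
  1+1 = 0 carry 1
  1+1+1 = 1 carry 1
  0+1+1 = 0 carry 1
  0+0+1 = 1
  1+0 = 1
  1+1 = 0 carry 1
  1+1+1 = 1 carry 1
  1+1+1 = 1 carry 1
  final carry 1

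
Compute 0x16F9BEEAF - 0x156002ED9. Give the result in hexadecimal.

Subtract column by column in base 16:
  F-9 → 6
  A-D → D (borrow)
  E-E-1 → F (borrow)
  E-2-1 → B
  B-0 → B
  9-0 → 9
  F-6 → 9
  6-5 → 1
  1-1 → 0

0x199BBFD6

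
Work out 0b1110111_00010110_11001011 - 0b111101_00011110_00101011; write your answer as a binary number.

Subtract column by column in base 2:
  1-1 → 0
  1-1 → 0
  0-0 → 0
  1-1 → 0
  0-0 → 0
  0-1 → 1 (borrow)
  1-0-1 → 0
  1-0 → 1
  0-0 → 0
  1-1 → 0
  1-1 → 0
  0-1 → 1 (borrow)
  1-1-1 → 1 (borrow)
  0-0-1 → 1 (borrow)
  0-0-1 → 1 (borrow)
  0-0-1 → 1 (borrow)
  1-1-1 → 1 (borrow)
  1-0-1 → 0
  1-1 → 0
  0-1 → 1 (borrow)
  1-1-1 → 1 (borrow)
  1-1-1 → 1 (borrow)
  1-0-1 → 0

0b1110011111100010100000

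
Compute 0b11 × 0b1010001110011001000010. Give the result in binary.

0b11110101011001011000110

Multiply each base-2 digit by 3, carrying:
  0×3 = 0 → write 0
  1×3 = 3 → write 1 carry 1
  0×3+1 = 1 → write 1
  0×3 = 0 → write 0
  0×3 = 0 → write 0
  0×3 = 0 → write 0
  1×3 = 3 → write 1 carry 1
  0×3+1 = 1 → write 1
  0×3 = 0 → write 0
  1×3 = 3 → write 1 carry 1
  1×3+1 = 4 → write 0 carry 2
  0×3+2 = 2 → write 0 carry 1
  0×3+1 = 1 → write 1
  1×3 = 3 → write 1 carry 1
  1×3+1 = 4 → write 0 carry 2
  1×3+2 = 5 → write 1 carry 2
  0×3+2 = 2 → write 0 carry 1
  0×3+1 = 1 → write 1
  0×3 = 0 → write 0
  1×3 = 3 → write 1 carry 1
  0×3+1 = 1 → write 1
  1×3 = 3 → write 1 carry 1
  remaining carry: 1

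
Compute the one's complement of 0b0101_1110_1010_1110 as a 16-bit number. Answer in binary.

0b1010000101010001

Invert each bit: 0101111010101110 → 1010000101010001.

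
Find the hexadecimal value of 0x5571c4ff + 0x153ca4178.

0x1a93c0677

Add column by column in base 16, right to left:
  f+8 = 7 carry 1
  f+7+1 = 7 carry 1
  4+1+1 = 6
  c+4 = 0 carry 1
  1+a+1 = c
  7+c = 3 carry 1
  5+3+1 = 9
  5+5 = a
  0+1 = 1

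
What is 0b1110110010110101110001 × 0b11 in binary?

0b101100011000100001010011

Multiply each base-2 digit by 3, carrying:
  1×3 = 3 → write 1 carry 1
  0×3+1 = 1 → write 1
  0×3 = 0 → write 0
  0×3 = 0 → write 0
  1×3 = 3 → write 1 carry 1
  1×3+1 = 4 → write 0 carry 2
  1×3+2 = 5 → write 1 carry 2
  0×3+2 = 2 → write 0 carry 1
  1×3+1 = 4 → write 0 carry 2
  0×3+2 = 2 → write 0 carry 1
  1×3+1 = 4 → write 0 carry 2
  1×3+2 = 5 → write 1 carry 2
  0×3+2 = 2 → write 0 carry 1
  1×3+1 = 4 → write 0 carry 2
  0×3+2 = 2 → write 0 carry 1
  0×3+1 = 1 → write 1
  1×3 = 3 → write 1 carry 1
  1×3+1 = 4 → write 0 carry 2
  0×3+2 = 2 → write 0 carry 1
  1×3+1 = 4 → write 0 carry 2
  1×3+2 = 5 → write 1 carry 2
  1×3+2 = 5 → write 1 carry 2
  remaining carry: 10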